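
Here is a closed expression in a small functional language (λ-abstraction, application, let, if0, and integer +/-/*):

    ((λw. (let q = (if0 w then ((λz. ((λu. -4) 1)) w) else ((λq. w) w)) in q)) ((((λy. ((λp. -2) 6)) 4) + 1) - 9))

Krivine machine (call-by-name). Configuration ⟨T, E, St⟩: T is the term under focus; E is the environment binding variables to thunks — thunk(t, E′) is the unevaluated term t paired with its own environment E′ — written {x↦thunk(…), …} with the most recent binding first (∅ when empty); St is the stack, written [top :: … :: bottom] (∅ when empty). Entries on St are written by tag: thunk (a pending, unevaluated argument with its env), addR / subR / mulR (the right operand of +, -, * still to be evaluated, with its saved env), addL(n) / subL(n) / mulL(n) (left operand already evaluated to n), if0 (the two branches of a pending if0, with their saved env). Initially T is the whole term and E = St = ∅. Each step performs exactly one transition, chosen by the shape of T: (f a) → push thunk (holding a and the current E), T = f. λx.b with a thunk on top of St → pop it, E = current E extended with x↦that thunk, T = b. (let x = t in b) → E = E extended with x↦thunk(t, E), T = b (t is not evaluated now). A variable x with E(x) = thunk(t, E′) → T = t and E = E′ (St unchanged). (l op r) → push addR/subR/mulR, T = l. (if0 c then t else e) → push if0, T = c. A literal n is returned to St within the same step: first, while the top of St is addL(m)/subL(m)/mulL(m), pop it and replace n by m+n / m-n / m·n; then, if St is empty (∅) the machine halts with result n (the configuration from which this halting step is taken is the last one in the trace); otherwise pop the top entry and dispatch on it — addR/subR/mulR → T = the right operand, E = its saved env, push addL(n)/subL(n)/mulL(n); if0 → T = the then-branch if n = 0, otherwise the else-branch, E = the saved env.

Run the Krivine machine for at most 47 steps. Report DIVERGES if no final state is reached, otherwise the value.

t=0: ⟨T=((λw. (let q = (if0 w then ((λz. ((λu. -4) 1)) w) else ((λq. w) w)) in q)) ((((λy. ((λp. -2) 6)) 4) + 1) - 9)); E=∅; St=∅⟩
t=1: ⟨T=(λw. (let q = (if0 w then ((λz. ((λu. -4) 1)) w) else ((λq. w) w)) in q)); E=∅; St=[thunk]⟩
t=2: ⟨T=(let q = (if0 w then ((λz. ((λu. -4) 1)) w) else ((λq. w) w)) in q); E={w↦thunk(((((λy. ((λp. -2) 6)) 4) + 1) - 9), ∅)}; St=∅⟩
t=3: ⟨T=q; E={q↦thunk((if0 w then ((λz. ((λu. -4) 1)) w) else ((λq. w) w)), {w↦thunk(((((λy. ((λp. -2) 6)) 4) + 1) - 9), ∅)}), w↦thunk(((((λy. ((λp. -2) 6)) 4) + 1) - 9), ∅)}; St=∅⟩
t=4: ⟨T=(if0 w then ((λz. ((λu. -4) 1)) w) else ((λq. w) w)); E={w↦thunk(((((λy. ((λp. -2) 6)) 4) + 1) - 9), ∅)}; St=∅⟩
t=5: ⟨T=w; E={w↦thunk(((((λy. ((λp. -2) 6)) 4) + 1) - 9), ∅)}; St=[if0]⟩
t=6: ⟨T=((((λy. ((λp. -2) 6)) 4) + 1) - 9); E=∅; St=[if0]⟩
t=7: ⟨T=(((λy. ((λp. -2) 6)) 4) + 1); E=∅; St=[subR :: if0]⟩
t=8: ⟨T=((λy. ((λp. -2) 6)) 4); E=∅; St=[addR :: subR :: if0]⟩
t=9: ⟨T=(λy. ((λp. -2) 6)); E=∅; St=[thunk :: addR :: subR :: if0]⟩
t=10: ⟨T=((λp. -2) 6); E={y↦thunk(4, ∅)}; St=[addR :: subR :: if0]⟩
t=11: ⟨T=(λp. -2); E={y↦thunk(4, ∅)}; St=[thunk :: addR :: subR :: if0]⟩
t=12: ⟨T=-2; E={p↦thunk(6, {y↦thunk(4, ∅)}), y↦thunk(4, ∅)}; St=[addR :: subR :: if0]⟩
t=13: ⟨T=1; E=∅; St=[addL(-2) :: subR :: if0]⟩
t=14: ⟨T=9; E=∅; St=[subL(-1) :: if0]⟩
t=15: ⟨T=((λq. w) w); E={w↦thunk(((((λy. ((λp. -2) 6)) 4) + 1) - 9), ∅)}; St=∅⟩
t=16: ⟨T=(λq. w); E={w↦thunk(((((λy. ((λp. -2) 6)) 4) + 1) - 9), ∅)}; St=[thunk]⟩
t=17: ⟨T=w; E={q↦thunk(w, {w↦thunk(((((λy. ((λp. -2) 6)) 4) + 1) - 9), ∅)}), w↦thunk(((((λy. ((λp. -2) 6)) 4) + 1) - 9), ∅)}; St=∅⟩
t=18: ⟨T=((((λy. ((λp. -2) 6)) 4) + 1) - 9); E=∅; St=∅⟩
t=19: ⟨T=(((λy. ((λp. -2) 6)) 4) + 1); E=∅; St=[subR]⟩
t=20: ⟨T=((λy. ((λp. -2) 6)) 4); E=∅; St=[addR :: subR]⟩
t=21: ⟨T=(λy. ((λp. -2) 6)); E=∅; St=[thunk :: addR :: subR]⟩
t=22: ⟨T=((λp. -2) 6); E={y↦thunk(4, ∅)}; St=[addR :: subR]⟩
t=23: ⟨T=(λp. -2); E={y↦thunk(4, ∅)}; St=[thunk :: addR :: subR]⟩
t=24: ⟨T=-2; E={p↦thunk(6, {y↦thunk(4, ∅)}), y↦thunk(4, ∅)}; St=[addR :: subR]⟩
t=25: ⟨T=1; E=∅; St=[addL(-2) :: subR]⟩
t=26: ⟨T=9; E=∅; St=[subL(-1)]⟩
→ final value -10

Answer: -10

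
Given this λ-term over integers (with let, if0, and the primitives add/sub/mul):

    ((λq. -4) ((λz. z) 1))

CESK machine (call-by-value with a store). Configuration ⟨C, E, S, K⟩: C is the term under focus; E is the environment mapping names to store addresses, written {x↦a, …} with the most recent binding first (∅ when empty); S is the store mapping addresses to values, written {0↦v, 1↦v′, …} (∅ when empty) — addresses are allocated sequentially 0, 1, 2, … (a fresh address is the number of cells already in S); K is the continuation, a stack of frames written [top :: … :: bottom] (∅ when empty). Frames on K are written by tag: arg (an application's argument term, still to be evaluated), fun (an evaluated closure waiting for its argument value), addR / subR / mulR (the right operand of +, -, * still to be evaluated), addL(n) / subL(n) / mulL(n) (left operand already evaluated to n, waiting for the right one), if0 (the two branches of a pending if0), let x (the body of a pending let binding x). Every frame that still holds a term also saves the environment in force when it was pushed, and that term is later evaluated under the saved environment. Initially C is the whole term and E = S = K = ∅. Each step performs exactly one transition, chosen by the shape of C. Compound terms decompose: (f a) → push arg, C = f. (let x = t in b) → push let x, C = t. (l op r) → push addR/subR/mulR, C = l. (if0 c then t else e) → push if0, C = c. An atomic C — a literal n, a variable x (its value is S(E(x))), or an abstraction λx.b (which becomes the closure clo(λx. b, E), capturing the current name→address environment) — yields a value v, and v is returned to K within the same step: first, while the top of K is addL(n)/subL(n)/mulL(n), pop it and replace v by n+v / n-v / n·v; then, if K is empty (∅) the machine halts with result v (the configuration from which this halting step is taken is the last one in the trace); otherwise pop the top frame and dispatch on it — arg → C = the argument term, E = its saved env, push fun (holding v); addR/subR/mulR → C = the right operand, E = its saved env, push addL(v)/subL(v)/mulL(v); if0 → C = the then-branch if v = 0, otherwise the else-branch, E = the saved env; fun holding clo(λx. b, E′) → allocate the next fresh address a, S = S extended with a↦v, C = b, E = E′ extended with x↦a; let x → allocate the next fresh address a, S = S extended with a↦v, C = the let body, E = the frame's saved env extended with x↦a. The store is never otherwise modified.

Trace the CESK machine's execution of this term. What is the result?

Answer: -4

Derivation:
t=0: <C=((λq. -4) ((λz. z) 1)), E=∅, S=∅, K=∅>
t=1: <C=(λq. -4), E=∅, S=∅, K=[arg]>
t=2: <C=((λz. z) 1), E=∅, S=∅, K=[fun]>
t=3: <C=(λz. z), E=∅, S=∅, K=[arg :: fun]>
t=4: <C=1, E=∅, S=∅, K=[fun :: fun]>
t=5: <C=z, E={z↦0}, S={0↦1}, K=[fun]>
t=6: <C=-4, E={q↦1}, S={0↦1, 1↦1}, K=∅>
→ final value -4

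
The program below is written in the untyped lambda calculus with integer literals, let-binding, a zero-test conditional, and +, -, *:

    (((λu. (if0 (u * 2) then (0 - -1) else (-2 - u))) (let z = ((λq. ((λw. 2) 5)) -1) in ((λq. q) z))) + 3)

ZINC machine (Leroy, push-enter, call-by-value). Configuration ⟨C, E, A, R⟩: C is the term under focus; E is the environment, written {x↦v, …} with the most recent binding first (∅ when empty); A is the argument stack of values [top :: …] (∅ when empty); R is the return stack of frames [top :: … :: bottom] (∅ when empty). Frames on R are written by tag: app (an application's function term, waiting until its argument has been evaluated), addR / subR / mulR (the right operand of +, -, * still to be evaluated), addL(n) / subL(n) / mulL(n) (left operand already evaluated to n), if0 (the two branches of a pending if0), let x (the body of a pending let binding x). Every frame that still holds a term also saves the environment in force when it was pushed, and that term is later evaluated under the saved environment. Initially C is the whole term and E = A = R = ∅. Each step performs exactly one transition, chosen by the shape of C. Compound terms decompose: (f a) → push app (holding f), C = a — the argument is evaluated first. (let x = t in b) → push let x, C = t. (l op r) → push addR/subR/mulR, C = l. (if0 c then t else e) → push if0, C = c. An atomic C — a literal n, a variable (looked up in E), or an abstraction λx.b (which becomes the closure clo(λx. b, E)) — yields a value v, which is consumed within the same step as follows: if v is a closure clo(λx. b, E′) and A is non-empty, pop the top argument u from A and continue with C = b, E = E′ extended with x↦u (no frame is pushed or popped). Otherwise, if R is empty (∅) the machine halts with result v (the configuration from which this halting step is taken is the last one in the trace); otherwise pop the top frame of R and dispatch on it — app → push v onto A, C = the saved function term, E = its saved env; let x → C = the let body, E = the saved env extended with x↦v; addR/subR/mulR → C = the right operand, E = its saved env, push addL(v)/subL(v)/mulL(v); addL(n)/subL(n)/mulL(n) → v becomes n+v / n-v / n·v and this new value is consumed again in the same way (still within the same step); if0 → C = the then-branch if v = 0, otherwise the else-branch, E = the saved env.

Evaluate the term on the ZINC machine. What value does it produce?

[0] ⟨C=(((λu. (if0 (u * 2) then (0 - -1) else (-2 - u))) (let z = ((λq. ((λw. 2) 5)) -1) in ((λq. q) z))) + 3); E=∅; A=∅; R=∅⟩
[1] ⟨C=((λu. (if0 (u * 2) then (0 - -1) else (-2 - u))) (let z = ((λq. ((λw. 2) 5)) -1) in ((λq. q) z))); E=∅; A=∅; R=[addR]⟩
[2] ⟨C=(let z = ((λq. ((λw. 2) 5)) -1) in ((λq. q) z)); E=∅; A=∅; R=[app :: addR]⟩
[3] ⟨C=((λq. ((λw. 2) 5)) -1); E=∅; A=∅; R=[let z :: app :: addR]⟩
[4] ⟨C=-1; E=∅; A=∅; R=[app :: let z :: app :: addR]⟩
[5] ⟨C=(λq. ((λw. 2) 5)); E=∅; A=[-1]; R=[let z :: app :: addR]⟩
[6] ⟨C=((λw. 2) 5); E={q↦-1}; A=∅; R=[let z :: app :: addR]⟩
[7] ⟨C=5; E={q↦-1}; A=∅; R=[app :: let z :: app :: addR]⟩
[8] ⟨C=(λw. 2); E={q↦-1}; A=[5]; R=[let z :: app :: addR]⟩
[9] ⟨C=2; E={w↦5, q↦-1}; A=∅; R=[let z :: app :: addR]⟩
[10] ⟨C=((λq. q) z); E={z↦2}; A=∅; R=[app :: addR]⟩
[11] ⟨C=z; E={z↦2}; A=∅; R=[app :: app :: addR]⟩
[12] ⟨C=(λq. q); E={z↦2}; A=[2]; R=[app :: addR]⟩
[13] ⟨C=q; E={q↦2, z↦2}; A=∅; R=[app :: addR]⟩
[14] ⟨C=(λu. (if0 (u * 2) then (0 - -1) else (-2 - u))); E=∅; A=[2]; R=[addR]⟩
[15] ⟨C=(if0 (u * 2) then (0 - -1) else (-2 - u)); E={u↦2}; A=∅; R=[addR]⟩
[16] ⟨C=(u * 2); E={u↦2}; A=∅; R=[if0 :: addR]⟩
[17] ⟨C=u; E={u↦2}; A=∅; R=[mulR :: if0 :: addR]⟩
[18] ⟨C=2; E={u↦2}; A=∅; R=[mulL(2) :: if0 :: addR]⟩
[19] ⟨C=(-2 - u); E={u↦2}; A=∅; R=[addR]⟩
[20] ⟨C=-2; E={u↦2}; A=∅; R=[subR :: addR]⟩
[21] ⟨C=u; E={u↦2}; A=∅; R=[subL(-2) :: addR]⟩
[22] ⟨C=3; E=∅; A=∅; R=[addL(-4)]⟩
→ final value -1

Answer: -1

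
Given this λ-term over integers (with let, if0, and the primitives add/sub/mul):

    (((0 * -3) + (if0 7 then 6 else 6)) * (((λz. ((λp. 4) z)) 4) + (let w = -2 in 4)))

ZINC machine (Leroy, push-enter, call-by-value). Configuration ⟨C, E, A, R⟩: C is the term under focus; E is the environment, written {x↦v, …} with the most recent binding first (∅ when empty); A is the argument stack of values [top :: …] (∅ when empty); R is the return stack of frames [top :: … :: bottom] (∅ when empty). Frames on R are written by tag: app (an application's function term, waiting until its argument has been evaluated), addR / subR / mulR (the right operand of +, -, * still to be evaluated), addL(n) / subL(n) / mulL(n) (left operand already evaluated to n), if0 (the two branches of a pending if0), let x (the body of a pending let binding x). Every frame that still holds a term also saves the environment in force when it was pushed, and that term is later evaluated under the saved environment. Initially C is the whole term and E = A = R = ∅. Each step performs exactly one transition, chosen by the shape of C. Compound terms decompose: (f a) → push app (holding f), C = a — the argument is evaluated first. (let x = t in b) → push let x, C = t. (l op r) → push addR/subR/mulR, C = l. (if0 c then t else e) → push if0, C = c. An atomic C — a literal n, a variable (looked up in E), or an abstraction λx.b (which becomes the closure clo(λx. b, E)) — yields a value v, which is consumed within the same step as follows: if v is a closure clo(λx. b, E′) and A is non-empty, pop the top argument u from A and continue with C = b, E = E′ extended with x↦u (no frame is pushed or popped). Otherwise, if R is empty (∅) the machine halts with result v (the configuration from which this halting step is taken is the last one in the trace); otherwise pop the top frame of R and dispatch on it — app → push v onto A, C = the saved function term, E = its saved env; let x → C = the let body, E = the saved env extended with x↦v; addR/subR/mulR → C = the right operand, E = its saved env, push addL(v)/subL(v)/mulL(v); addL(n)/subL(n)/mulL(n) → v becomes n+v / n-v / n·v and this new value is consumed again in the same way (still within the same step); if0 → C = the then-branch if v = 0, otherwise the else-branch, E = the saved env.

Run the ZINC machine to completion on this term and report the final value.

[0] ⟨C=(((0 * -3) + (if0 7 then 6 else 6)) * (((λz. ((λp. 4) z)) 4) + (let w = -2 in 4))); E=∅; A=∅; R=∅⟩
[1] ⟨C=((0 * -3) + (if0 7 then 6 else 6)); E=∅; A=∅; R=[mulR]⟩
[2] ⟨C=(0 * -3); E=∅; A=∅; R=[addR :: mulR]⟩
[3] ⟨C=0; E=∅; A=∅; R=[mulR :: addR :: mulR]⟩
[4] ⟨C=-3; E=∅; A=∅; R=[mulL(0) :: addR :: mulR]⟩
[5] ⟨C=(if0 7 then 6 else 6); E=∅; A=∅; R=[addL(0) :: mulR]⟩
[6] ⟨C=7; E=∅; A=∅; R=[if0 :: addL(0) :: mulR]⟩
[7] ⟨C=6; E=∅; A=∅; R=[addL(0) :: mulR]⟩
[8] ⟨C=(((λz. ((λp. 4) z)) 4) + (let w = -2 in 4)); E=∅; A=∅; R=[mulL(6)]⟩
[9] ⟨C=((λz. ((λp. 4) z)) 4); E=∅; A=∅; R=[addR :: mulL(6)]⟩
[10] ⟨C=4; E=∅; A=∅; R=[app :: addR :: mulL(6)]⟩
[11] ⟨C=(λz. ((λp. 4) z)); E=∅; A=[4]; R=[addR :: mulL(6)]⟩
[12] ⟨C=((λp. 4) z); E={z↦4}; A=∅; R=[addR :: mulL(6)]⟩
[13] ⟨C=z; E={z↦4}; A=∅; R=[app :: addR :: mulL(6)]⟩
[14] ⟨C=(λp. 4); E={z↦4}; A=[4]; R=[addR :: mulL(6)]⟩
[15] ⟨C=4; E={p↦4, z↦4}; A=∅; R=[addR :: mulL(6)]⟩
[16] ⟨C=(let w = -2 in 4); E=∅; A=∅; R=[addL(4) :: mulL(6)]⟩
[17] ⟨C=-2; E=∅; A=∅; R=[let w :: addL(4) :: mulL(6)]⟩
[18] ⟨C=4; E={w↦-2}; A=∅; R=[addL(4) :: mulL(6)]⟩
→ final value 48

Answer: 48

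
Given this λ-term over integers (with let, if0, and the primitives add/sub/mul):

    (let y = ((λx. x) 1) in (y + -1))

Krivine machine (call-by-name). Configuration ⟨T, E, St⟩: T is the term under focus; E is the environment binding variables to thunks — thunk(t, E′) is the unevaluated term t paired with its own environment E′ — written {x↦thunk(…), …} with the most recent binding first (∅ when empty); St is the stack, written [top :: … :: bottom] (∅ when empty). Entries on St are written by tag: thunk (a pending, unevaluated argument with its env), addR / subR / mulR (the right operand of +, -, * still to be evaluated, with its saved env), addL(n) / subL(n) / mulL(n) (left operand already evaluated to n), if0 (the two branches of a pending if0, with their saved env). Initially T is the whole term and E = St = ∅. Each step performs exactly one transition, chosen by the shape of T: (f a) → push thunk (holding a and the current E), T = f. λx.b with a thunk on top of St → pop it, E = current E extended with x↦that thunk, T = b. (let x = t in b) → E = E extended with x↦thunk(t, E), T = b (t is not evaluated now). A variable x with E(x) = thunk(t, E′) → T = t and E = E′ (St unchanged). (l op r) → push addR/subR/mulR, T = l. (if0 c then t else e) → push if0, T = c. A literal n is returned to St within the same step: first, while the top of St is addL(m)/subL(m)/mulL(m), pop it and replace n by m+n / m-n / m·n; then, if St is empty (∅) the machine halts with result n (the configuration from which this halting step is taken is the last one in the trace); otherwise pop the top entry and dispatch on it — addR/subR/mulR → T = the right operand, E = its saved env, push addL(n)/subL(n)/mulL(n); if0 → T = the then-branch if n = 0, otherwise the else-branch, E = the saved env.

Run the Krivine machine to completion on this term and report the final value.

Answer: 0

Machine steps:
0. ⟨T=(let y = ((λx. x) 1) in (y + -1)); E=∅; St=∅⟩
1. ⟨T=(y + -1); E={y↦thunk(((λx. x) 1), ∅)}; St=∅⟩
2. ⟨T=y; E={y↦thunk(((λx. x) 1), ∅)}; St=[addR]⟩
3. ⟨T=((λx. x) 1); E=∅; St=[addR]⟩
4. ⟨T=(λx. x); E=∅; St=[thunk :: addR]⟩
5. ⟨T=x; E={x↦thunk(1, ∅)}; St=[addR]⟩
6. ⟨T=1; E=∅; St=[addR]⟩
7. ⟨T=-1; E={y↦thunk(((λx. x) 1), ∅)}; St=[addL(1)]⟩
→ final value 0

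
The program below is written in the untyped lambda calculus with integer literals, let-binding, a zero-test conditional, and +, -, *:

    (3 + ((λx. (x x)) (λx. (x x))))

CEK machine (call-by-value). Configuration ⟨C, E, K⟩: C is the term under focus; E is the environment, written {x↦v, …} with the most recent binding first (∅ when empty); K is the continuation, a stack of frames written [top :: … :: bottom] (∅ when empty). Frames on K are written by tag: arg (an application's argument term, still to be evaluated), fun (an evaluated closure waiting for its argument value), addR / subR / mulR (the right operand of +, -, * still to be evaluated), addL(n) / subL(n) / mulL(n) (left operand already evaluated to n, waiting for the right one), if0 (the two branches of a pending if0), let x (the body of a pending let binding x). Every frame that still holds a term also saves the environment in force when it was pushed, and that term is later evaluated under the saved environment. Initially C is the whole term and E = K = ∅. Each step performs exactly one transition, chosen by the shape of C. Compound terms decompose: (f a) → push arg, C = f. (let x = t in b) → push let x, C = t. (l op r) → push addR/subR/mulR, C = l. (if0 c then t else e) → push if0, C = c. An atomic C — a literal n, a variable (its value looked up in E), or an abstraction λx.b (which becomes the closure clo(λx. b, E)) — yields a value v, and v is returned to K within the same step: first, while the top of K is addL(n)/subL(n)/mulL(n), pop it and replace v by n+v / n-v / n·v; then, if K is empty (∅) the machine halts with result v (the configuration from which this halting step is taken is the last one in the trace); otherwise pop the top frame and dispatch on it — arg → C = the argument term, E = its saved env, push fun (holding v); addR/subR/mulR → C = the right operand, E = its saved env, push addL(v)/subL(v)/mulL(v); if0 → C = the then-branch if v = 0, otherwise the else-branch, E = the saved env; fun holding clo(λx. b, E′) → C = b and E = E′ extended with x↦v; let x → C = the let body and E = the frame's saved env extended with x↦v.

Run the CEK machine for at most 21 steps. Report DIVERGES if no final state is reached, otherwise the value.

Answer: DIVERGES (no final state within 21 steps)

Machine steps:
0. ⟨C=(3 + ((λx. (x x)) (λx. (x x)))); E=∅; K=∅⟩
1. ⟨C=3; E=∅; K=[addR]⟩
2. ⟨C=((λx. (x x)) (λx. (x x))); E=∅; K=[addL(3)]⟩
3. ⟨C=(λx. (x x)); E=∅; K=[arg :: addL(3)]⟩
4. ⟨C=(λx. (x x)); E=∅; K=[fun :: addL(3)]⟩
5. ⟨C=(x x); E={x↦clo(λx. (x x), ∅)}; K=[addL(3)]⟩
6. ⟨C=x; E={x↦clo(λx. (x x), ∅)}; K=[arg :: addL(3)]⟩
7. ⟨C=x; E={x↦clo(λx. (x x), ∅)}; K=[fun :: addL(3)]⟩
… configuration repeats with period 3 (steps 5–7 recur indefinitely) …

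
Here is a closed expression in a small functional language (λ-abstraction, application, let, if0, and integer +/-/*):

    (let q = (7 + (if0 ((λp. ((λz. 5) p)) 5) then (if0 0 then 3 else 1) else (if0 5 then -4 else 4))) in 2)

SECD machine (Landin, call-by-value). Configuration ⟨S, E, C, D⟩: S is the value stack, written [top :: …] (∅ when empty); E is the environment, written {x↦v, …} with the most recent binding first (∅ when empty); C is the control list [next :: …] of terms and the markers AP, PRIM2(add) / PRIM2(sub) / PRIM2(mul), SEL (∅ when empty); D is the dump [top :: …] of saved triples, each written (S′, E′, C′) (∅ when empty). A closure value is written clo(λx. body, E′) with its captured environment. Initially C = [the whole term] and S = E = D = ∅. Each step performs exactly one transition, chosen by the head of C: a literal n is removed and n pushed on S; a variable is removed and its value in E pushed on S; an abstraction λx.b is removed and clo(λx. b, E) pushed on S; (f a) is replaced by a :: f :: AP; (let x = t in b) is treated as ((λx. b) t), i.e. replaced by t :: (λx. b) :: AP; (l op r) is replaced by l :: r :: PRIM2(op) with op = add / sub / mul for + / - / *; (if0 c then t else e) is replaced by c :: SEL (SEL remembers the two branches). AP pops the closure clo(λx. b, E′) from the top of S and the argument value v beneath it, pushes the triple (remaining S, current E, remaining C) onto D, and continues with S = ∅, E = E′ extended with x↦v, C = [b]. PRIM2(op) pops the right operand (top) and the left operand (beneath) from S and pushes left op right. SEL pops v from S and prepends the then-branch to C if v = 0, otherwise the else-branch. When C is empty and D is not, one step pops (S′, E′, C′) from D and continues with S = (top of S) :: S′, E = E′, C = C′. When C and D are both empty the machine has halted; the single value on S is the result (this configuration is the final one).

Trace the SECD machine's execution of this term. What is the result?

Answer: 2

Execution trace:
step 0: ⟨S=∅; E=∅; C=[(let q = (7 + (if0 ((λp. ((λz. 5) p)) 5) then (if0 0 then 3 else 1) else (if0 5 then -4 else 4))) in 2)]; D=∅⟩
step 1: ⟨S=∅; E=∅; C=[(7 + (if0 ((λp. ((λz. 5) p)) 5) then (if0 0 then 3 else 1) else (if0 5 then -4 else 4))) :: (λq. 2) :: AP]; D=∅⟩
step 2: ⟨S=∅; E=∅; C=[7 :: (if0 ((λp. ((λz. 5) p)) 5) then (if0 0 then 3 else 1) else (if0 5 then -4 else 4)) :: PRIM2(add) :: (λq. 2) :: AP]; D=∅⟩
step 3: ⟨S=[7]; E=∅; C=[(if0 ((λp. ((λz. 5) p)) 5) then (if0 0 then 3 else 1) else (if0 5 then -4 else 4)) :: PRIM2(add) :: (λq. 2) :: AP]; D=∅⟩
step 4: ⟨S=[7]; E=∅; C=[((λp. ((λz. 5) p)) 5) :: SEL :: PRIM2(add) :: (λq. 2) :: AP]; D=∅⟩
step 5: ⟨S=[7]; E=∅; C=[5 :: (λp. ((λz. 5) p)) :: AP :: SEL :: PRIM2(add) :: (λq. 2) :: AP]; D=∅⟩
step 6: ⟨S=[5 :: 7]; E=∅; C=[(λp. ((λz. 5) p)) :: AP :: SEL :: PRIM2(add) :: (λq. 2) :: AP]; D=∅⟩
step 7: ⟨S=[clo(λp. ((λz. 5) p), ∅) :: 5 :: 7]; E=∅; C=[AP :: SEL :: PRIM2(add) :: (λq. 2) :: AP]; D=∅⟩
step 8: ⟨S=∅; E={p↦5}; C=[((λz. 5) p)]; D=[([7], ∅, [SEL :: PRIM2(add) :: (λq. 2) :: AP])]⟩
step 9: ⟨S=∅; E={p↦5}; C=[p :: (λz. 5) :: AP]; D=[([7], ∅, [SEL :: PRIM2(add) :: (λq. 2) :: AP])]⟩
step 10: ⟨S=[5]; E={p↦5}; C=[(λz. 5) :: AP]; D=[([7], ∅, [SEL :: PRIM2(add) :: (λq. 2) :: AP])]⟩
step 11: ⟨S=[clo(λz. 5, {p↦5}) :: 5]; E={p↦5}; C=[AP]; D=[([7], ∅, [SEL :: PRIM2(add) :: (λq. 2) :: AP])]⟩
step 12: ⟨S=∅; E={z↦5, p↦5}; C=[5]; D=[(∅, {p↦5}, ∅) :: ([7], ∅, [SEL :: PRIM2(add) :: (λq. 2) :: AP])]⟩
step 13: ⟨S=[5]; E={z↦5, p↦5}; C=∅; D=[(∅, {p↦5}, ∅) :: ([7], ∅, [SEL :: PRIM2(add) :: (λq. 2) :: AP])]⟩
step 14: ⟨S=[5]; E={p↦5}; C=∅; D=[([7], ∅, [SEL :: PRIM2(add) :: (λq. 2) :: AP])]⟩
step 15: ⟨S=[5 :: 7]; E=∅; C=[SEL :: PRIM2(add) :: (λq. 2) :: AP]; D=∅⟩
step 16: ⟨S=[7]; E=∅; C=[(if0 5 then -4 else 4) :: PRIM2(add) :: (λq. 2) :: AP]; D=∅⟩
step 17: ⟨S=[7]; E=∅; C=[5 :: SEL :: PRIM2(add) :: (λq. 2) :: AP]; D=∅⟩
step 18: ⟨S=[5 :: 7]; E=∅; C=[SEL :: PRIM2(add) :: (λq. 2) :: AP]; D=∅⟩
step 19: ⟨S=[7]; E=∅; C=[4 :: PRIM2(add) :: (λq. 2) :: AP]; D=∅⟩
step 20: ⟨S=[4 :: 7]; E=∅; C=[PRIM2(add) :: (λq. 2) :: AP]; D=∅⟩
step 21: ⟨S=[11]; E=∅; C=[(λq. 2) :: AP]; D=∅⟩
step 22: ⟨S=[clo(λq. 2, ∅) :: 11]; E=∅; C=[AP]; D=∅⟩
step 23: ⟨S=∅; E={q↦11}; C=[2]; D=[(∅, ∅, ∅)]⟩
step 24: ⟨S=[2]; E={q↦11}; C=∅; D=[(∅, ∅, ∅)]⟩
step 25: ⟨S=[2]; E=∅; C=∅; D=∅⟩
→ final value 2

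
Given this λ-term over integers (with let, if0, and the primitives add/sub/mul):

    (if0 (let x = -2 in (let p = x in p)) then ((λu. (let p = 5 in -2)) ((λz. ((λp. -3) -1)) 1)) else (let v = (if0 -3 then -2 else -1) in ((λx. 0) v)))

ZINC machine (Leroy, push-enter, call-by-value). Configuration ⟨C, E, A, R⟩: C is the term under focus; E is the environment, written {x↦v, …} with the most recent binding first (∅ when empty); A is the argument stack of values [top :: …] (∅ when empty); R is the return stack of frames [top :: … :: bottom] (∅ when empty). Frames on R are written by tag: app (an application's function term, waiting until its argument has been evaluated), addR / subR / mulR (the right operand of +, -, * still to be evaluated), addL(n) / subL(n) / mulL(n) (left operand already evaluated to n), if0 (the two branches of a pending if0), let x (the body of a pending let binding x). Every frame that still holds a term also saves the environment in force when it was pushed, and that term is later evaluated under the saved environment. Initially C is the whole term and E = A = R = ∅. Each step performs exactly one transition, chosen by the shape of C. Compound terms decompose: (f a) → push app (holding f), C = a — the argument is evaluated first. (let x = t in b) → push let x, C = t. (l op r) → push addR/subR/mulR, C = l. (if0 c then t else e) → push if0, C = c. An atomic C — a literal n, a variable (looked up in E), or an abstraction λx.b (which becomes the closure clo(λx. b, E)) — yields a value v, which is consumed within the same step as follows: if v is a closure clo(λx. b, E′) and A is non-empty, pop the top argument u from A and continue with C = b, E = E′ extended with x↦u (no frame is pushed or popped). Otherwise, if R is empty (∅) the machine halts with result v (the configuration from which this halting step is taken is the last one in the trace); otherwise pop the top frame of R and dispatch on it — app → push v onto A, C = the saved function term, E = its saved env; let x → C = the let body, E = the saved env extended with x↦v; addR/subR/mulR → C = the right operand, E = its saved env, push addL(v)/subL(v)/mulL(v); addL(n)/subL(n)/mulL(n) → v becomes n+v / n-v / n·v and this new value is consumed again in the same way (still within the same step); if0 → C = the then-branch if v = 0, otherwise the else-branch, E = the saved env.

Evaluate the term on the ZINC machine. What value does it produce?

Answer: 0

Execution trace:
step 0: <C=(if0 (let x = -2 in (let p = x in p)) then ((λu. (let p = 5 in -2)) ((λz. ((λp. -3) -1)) 1)) else (let v = (if0 -3 then -2 else -1) in ((λx. 0) v))), E=∅, A=∅, R=∅>
step 1: <C=(let x = -2 in (let p = x in p)), E=∅, A=∅, R=[if0]>
step 2: <C=-2, E=∅, A=∅, R=[let x :: if0]>
step 3: <C=(let p = x in p), E={x↦-2}, A=∅, R=[if0]>
step 4: <C=x, E={x↦-2}, A=∅, R=[let p :: if0]>
step 5: <C=p, E={p↦-2, x↦-2}, A=∅, R=[if0]>
step 6: <C=(let v = (if0 -3 then -2 else -1) in ((λx. 0) v)), E=∅, A=∅, R=∅>
step 7: <C=(if0 -3 then -2 else -1), E=∅, A=∅, R=[let v]>
step 8: <C=-3, E=∅, A=∅, R=[if0 :: let v]>
step 9: <C=-1, E=∅, A=∅, R=[let v]>
step 10: <C=((λx. 0) v), E={v↦-1}, A=∅, R=∅>
step 11: <C=v, E={v↦-1}, A=∅, R=[app]>
step 12: <C=(λx. 0), E={v↦-1}, A=[-1], R=∅>
step 13: <C=0, E={x↦-1, v↦-1}, A=∅, R=∅>
→ final value 0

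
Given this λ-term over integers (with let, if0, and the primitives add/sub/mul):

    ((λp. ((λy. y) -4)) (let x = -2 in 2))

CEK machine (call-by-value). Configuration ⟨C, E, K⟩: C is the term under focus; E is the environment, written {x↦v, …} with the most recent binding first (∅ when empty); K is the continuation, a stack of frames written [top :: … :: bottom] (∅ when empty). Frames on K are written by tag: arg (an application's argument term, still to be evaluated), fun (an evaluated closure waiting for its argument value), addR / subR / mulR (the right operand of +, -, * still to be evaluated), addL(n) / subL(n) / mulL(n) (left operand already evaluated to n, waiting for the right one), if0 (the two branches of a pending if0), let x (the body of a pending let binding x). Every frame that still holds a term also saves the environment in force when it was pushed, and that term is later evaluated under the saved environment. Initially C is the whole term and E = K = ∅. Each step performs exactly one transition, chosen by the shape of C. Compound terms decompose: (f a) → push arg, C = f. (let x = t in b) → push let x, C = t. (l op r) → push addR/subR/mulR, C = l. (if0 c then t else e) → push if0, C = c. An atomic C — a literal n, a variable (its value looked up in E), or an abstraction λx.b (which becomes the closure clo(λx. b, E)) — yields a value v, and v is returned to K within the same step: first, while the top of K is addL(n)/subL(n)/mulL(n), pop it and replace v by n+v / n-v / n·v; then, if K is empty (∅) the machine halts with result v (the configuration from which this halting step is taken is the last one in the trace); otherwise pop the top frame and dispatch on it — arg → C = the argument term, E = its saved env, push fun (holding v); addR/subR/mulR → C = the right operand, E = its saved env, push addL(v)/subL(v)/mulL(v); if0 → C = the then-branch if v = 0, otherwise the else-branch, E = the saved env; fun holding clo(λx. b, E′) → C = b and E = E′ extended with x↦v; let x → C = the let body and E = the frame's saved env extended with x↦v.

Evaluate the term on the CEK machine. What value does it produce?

Answer: -4

Execution trace:
t=0: ⟨C=((λp. ((λy. y) -4)) (let x = -2 in 2)); E=∅; K=∅⟩
t=1: ⟨C=(λp. ((λy. y) -4)); E=∅; K=[arg]⟩
t=2: ⟨C=(let x = -2 in 2); E=∅; K=[fun]⟩
t=3: ⟨C=-2; E=∅; K=[let x :: fun]⟩
t=4: ⟨C=2; E={x↦-2}; K=[fun]⟩
t=5: ⟨C=((λy. y) -4); E={p↦2}; K=∅⟩
t=6: ⟨C=(λy. y); E={p↦2}; K=[arg]⟩
t=7: ⟨C=-4; E={p↦2}; K=[fun]⟩
t=8: ⟨C=y; E={y↦-4, p↦2}; K=∅⟩
→ final value -4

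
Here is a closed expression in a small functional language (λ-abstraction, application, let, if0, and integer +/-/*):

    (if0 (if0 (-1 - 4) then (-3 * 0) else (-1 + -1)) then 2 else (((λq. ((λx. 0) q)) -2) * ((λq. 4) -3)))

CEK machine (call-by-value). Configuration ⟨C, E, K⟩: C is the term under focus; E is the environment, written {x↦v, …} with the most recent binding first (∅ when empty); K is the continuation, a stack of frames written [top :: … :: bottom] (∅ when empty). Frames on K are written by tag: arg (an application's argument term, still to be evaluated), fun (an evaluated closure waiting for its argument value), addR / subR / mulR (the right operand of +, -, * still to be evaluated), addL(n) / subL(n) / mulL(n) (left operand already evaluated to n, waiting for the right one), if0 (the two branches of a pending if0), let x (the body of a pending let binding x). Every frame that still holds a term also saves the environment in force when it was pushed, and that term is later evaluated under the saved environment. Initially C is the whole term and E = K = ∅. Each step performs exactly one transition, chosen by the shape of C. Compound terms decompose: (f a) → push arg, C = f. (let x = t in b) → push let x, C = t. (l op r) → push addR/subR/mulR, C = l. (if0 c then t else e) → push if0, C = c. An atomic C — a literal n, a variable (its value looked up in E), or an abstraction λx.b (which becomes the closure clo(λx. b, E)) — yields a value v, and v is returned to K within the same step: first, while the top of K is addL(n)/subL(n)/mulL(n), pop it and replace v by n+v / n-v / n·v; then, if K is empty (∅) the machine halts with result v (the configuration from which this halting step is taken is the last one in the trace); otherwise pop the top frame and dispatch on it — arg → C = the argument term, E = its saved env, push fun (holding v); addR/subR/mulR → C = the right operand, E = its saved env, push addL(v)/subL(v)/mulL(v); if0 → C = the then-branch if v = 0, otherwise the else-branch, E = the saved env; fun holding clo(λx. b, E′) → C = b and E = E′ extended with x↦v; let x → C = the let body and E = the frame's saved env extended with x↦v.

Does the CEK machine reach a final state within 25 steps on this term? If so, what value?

t=0: [C=(if0 (if0 (-1 - 4) then (-3 * 0) else (-1 + -1)) then 2 else (((λq. ((λx. 0) q)) -2) * ((λq. 4) -3))) | E=∅ | K=∅]
t=1: [C=(if0 (-1 - 4) then (-3 * 0) else (-1 + -1)) | E=∅ | K=[if0]]
t=2: [C=(-1 - 4) | E=∅ | K=[if0 :: if0]]
t=3: [C=-1 | E=∅ | K=[subR :: if0 :: if0]]
t=4: [C=4 | E=∅ | K=[subL(-1) :: if0 :: if0]]
t=5: [C=(-1 + -1) | E=∅ | K=[if0]]
t=6: [C=-1 | E=∅ | K=[addR :: if0]]
t=7: [C=-1 | E=∅ | K=[addL(-1) :: if0]]
t=8: [C=(((λq. ((λx. 0) q)) -2) * ((λq. 4) -3)) | E=∅ | K=∅]
t=9: [C=((λq. ((λx. 0) q)) -2) | E=∅ | K=[mulR]]
t=10: [C=(λq. ((λx. 0) q)) | E=∅ | K=[arg :: mulR]]
t=11: [C=-2 | E=∅ | K=[fun :: mulR]]
t=12: [C=((λx. 0) q) | E={q↦-2} | K=[mulR]]
t=13: [C=(λx. 0) | E={q↦-2} | K=[arg :: mulR]]
t=14: [C=q | E={q↦-2} | K=[fun :: mulR]]
t=15: [C=0 | E={x↦-2, q↦-2} | K=[mulR]]
t=16: [C=((λq. 4) -3) | E=∅ | K=[mulL(0)]]
t=17: [C=(λq. 4) | E=∅ | K=[arg :: mulL(0)]]
t=18: [C=-3 | E=∅ | K=[fun :: mulL(0)]]
t=19: [C=4 | E={q↦-3} | K=[mulL(0)]]
→ final value 0

Answer: 0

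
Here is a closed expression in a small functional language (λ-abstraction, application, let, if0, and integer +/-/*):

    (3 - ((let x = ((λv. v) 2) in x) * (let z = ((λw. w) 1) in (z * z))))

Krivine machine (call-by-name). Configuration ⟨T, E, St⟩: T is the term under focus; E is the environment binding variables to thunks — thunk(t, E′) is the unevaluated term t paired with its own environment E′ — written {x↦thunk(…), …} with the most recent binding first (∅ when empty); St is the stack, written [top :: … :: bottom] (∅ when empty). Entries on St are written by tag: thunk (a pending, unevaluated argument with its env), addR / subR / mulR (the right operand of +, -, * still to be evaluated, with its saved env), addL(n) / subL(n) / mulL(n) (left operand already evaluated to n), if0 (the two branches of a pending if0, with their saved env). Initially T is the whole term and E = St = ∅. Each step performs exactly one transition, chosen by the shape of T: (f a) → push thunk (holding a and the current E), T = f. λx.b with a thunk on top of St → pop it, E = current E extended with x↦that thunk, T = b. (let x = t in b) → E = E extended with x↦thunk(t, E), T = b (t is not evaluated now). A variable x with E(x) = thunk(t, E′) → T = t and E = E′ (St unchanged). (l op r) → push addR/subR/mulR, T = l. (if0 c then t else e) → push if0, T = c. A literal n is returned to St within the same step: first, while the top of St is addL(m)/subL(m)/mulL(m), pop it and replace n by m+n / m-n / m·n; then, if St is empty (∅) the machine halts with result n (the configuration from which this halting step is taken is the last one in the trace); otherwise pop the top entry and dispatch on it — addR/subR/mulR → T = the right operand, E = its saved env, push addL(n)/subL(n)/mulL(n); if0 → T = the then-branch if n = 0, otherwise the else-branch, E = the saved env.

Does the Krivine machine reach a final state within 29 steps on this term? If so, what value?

0. [T=(3 - ((let x = ((λv. v) 2) in x) * (let z = ((λw. w) 1) in (z * z)))) | E=∅ | St=∅]
1. [T=3 | E=∅ | St=[subR]]
2. [T=((let x = ((λv. v) 2) in x) * (let z = ((λw. w) 1) in (z * z))) | E=∅ | St=[subL(3)]]
3. [T=(let x = ((λv. v) 2) in x) | E=∅ | St=[mulR :: subL(3)]]
4. [T=x | E={x↦thunk(((λv. v) 2), ∅)} | St=[mulR :: subL(3)]]
5. [T=((λv. v) 2) | E=∅ | St=[mulR :: subL(3)]]
6. [T=(λv. v) | E=∅ | St=[thunk :: mulR :: subL(3)]]
7. [T=v | E={v↦thunk(2, ∅)} | St=[mulR :: subL(3)]]
8. [T=2 | E=∅ | St=[mulR :: subL(3)]]
9. [T=(let z = ((λw. w) 1) in (z * z)) | E=∅ | St=[mulL(2) :: subL(3)]]
10. [T=(z * z) | E={z↦thunk(((λw. w) 1), ∅)} | St=[mulL(2) :: subL(3)]]
11. [T=z | E={z↦thunk(((λw. w) 1), ∅)} | St=[mulR :: mulL(2) :: subL(3)]]
12. [T=((λw. w) 1) | E=∅ | St=[mulR :: mulL(2) :: subL(3)]]
13. [T=(λw. w) | E=∅ | St=[thunk :: mulR :: mulL(2) :: subL(3)]]
14. [T=w | E={w↦thunk(1, ∅)} | St=[mulR :: mulL(2) :: subL(3)]]
15. [T=1 | E=∅ | St=[mulR :: mulL(2) :: subL(3)]]
16. [T=z | E={z↦thunk(((λw. w) 1), ∅)} | St=[mulL(1) :: mulL(2) :: subL(3)]]
17. [T=((λw. w) 1) | E=∅ | St=[mulL(1) :: mulL(2) :: subL(3)]]
18. [T=(λw. w) | E=∅ | St=[thunk :: mulL(1) :: mulL(2) :: subL(3)]]
19. [T=w | E={w↦thunk(1, ∅)} | St=[mulL(1) :: mulL(2) :: subL(3)]]
20. [T=1 | E=∅ | St=[mulL(1) :: mulL(2) :: subL(3)]]
→ final value 1

Answer: 1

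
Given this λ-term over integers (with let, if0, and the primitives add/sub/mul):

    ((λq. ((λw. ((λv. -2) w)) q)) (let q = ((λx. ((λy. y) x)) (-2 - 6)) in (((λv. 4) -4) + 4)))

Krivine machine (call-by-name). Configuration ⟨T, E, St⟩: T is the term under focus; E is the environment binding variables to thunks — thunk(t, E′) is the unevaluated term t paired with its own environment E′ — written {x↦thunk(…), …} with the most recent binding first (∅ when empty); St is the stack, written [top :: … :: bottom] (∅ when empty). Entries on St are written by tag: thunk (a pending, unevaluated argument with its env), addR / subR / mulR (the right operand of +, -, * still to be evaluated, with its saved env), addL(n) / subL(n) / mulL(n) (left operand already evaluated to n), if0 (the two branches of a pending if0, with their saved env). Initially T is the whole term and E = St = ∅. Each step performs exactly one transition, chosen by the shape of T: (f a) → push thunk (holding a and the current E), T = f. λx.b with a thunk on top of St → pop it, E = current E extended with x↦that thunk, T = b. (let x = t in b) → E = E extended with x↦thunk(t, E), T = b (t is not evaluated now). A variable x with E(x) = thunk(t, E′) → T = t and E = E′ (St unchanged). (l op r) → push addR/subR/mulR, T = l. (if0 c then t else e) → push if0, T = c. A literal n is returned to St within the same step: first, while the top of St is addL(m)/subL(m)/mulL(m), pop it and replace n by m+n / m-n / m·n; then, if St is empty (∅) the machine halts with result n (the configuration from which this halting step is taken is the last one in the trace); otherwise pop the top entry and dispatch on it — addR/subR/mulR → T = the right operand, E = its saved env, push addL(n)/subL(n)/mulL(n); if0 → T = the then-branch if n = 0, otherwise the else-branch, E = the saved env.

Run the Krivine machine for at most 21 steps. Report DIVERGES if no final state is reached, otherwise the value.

Answer: -2

Execution trace:
step 0: [T=((λq. ((λw. ((λv. -2) w)) q)) (let q = ((λx. ((λy. y) x)) (-2 - 6)) in (((λv. 4) -4) + 4))) | E=∅ | St=∅]
step 1: [T=(λq. ((λw. ((λv. -2) w)) q)) | E=∅ | St=[thunk]]
step 2: [T=((λw. ((λv. -2) w)) q) | E={q↦thunk((let q = ((λx. ((λy. y) x)) (-2 - 6)) in (((λv. 4) -4) + 4)), ∅)} | St=∅]
step 3: [T=(λw. ((λv. -2) w)) | E={q↦thunk((let q = ((λx. ((λy. y) x)) (-2 - 6)) in (((λv. 4) -4) + 4)), ∅)} | St=[thunk]]
step 4: [T=((λv. -2) w) | E={w↦thunk(q, {q↦thunk((let q = ((λx. ((λy. y) x)) (-2 - 6)) in (((λv. 4) -4) + 4)), ∅)}), q↦thunk((let q = ((λx. ((λy. y) x)) (-2 - 6)) in (((λv. 4) -4) + 4)), ∅)} | St=∅]
step 5: [T=(λv. -2) | E={w↦thunk(q, {q↦thunk((let q = ((λx. ((λy. y) x)) (-2 - 6)) in (((λv. 4) -4) + 4)), ∅)}), q↦thunk((let q = ((λx. ((λy. y) x)) (-2 - 6)) in (((λv. 4) -4) + 4)), ∅)} | St=[thunk]]
step 6: [T=-2 | E={v↦thunk(w, {w↦thunk(q, {q↦thunk((let q = ((λx. ((λy. y) x)) (-2 - 6)) in (((λv. 4) -4) + 4)), ∅)}), q↦thunk((let q = ((λx. ((λy. y) x)) (-2 - 6)) in (((λv. 4) -4) + 4)), ∅)}), w↦thunk(q, {q↦thunk((let q = ((λx. ((λy. y) x)) (-2 - 6)) in (((λv. 4) -4) + 4)), ∅)}), q↦thunk((let q = ((λx. ((λy. y) x)) (-2 - 6)) in (((λv. 4) -4) + 4)), ∅)} | St=∅]
→ final value -2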